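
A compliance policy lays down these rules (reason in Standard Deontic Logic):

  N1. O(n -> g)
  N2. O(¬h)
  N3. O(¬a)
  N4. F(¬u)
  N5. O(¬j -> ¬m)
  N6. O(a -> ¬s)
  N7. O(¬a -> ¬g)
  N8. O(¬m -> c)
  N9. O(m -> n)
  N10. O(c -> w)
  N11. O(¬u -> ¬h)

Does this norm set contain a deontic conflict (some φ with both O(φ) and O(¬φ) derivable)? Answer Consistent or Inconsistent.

Consistent

Premise 11 is O(¬u -> ¬h); even if O(¬h) held, inferring O(¬u) would be affirming the consequent — invalid.
So O(¬u) is not derivable, and the apparent clash with O(u) does not arise.
A world satisfying every obligation exists (e.g. a=false, c=true, g=false, h=false, j=false, m=false, n=false, s=false, u=true, w=true); no atom is both obligatory and forbidden, so the set is consistent.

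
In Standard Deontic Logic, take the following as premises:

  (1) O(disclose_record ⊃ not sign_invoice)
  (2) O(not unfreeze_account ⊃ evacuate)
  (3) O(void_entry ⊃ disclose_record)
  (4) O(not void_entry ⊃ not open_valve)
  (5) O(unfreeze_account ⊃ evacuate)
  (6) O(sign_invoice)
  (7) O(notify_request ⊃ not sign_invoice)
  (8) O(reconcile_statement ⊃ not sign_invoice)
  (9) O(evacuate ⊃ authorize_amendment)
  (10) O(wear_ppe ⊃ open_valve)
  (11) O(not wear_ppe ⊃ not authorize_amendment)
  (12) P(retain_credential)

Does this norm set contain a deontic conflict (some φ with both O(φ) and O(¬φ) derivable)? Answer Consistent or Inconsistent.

Inconsistent

By case analysis on unfreeze_account: premise 5 gives O(unfreeze_account ⊃ evacuate) and premise 2 gives O(not unfreeze_account ⊃ evacuate), so O(evacuate) either way.
Applying K to premise 9 (O(evacuate ⊃ authorize_amendment)) and O(evacuate) yields O(authorize_amendment).
Premise 11, O(not wear_ppe ⊃ not authorize_amendment), contraposes to O(authorize_amendment ⊃ wear_ppe); with O(authorize_amendment) we get O(wear_ppe).
From O(wear_ppe) and premise 10, O(wear_ppe ⊃ open_valve), we obtain O(open_valve).
Premise 4 is O(not void_entry ⊃ not open_valve); contrapositively O(open_valve ⊃ void_entry). Since O(open_valve) holds, K gives O(void_entry).
With premise 3, O(void_entry ⊃ disclose_record), the K-axiom yields O(disclose_record).
From O(disclose_record) and premise 1, O(disclose_record ⊃ not sign_invoice), we obtain O(not sign_invoice).
Yet premise 6 states O(sign_invoice).
We now have both O(not sign_invoice) and O(sign_invoice) — sign_invoice is simultaneously obligatory and forbidden, violating the D-axiom.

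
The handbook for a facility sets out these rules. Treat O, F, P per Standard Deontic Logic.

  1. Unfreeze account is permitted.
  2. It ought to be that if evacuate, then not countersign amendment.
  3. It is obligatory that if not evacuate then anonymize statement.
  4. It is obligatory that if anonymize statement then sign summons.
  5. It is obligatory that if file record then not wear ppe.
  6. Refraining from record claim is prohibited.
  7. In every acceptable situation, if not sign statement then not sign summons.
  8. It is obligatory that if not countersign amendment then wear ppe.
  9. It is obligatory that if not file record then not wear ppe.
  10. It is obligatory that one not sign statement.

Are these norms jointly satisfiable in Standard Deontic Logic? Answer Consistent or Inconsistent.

Inconsistent

Premises 9 and 5 are O(¬file_record → ¬wear_ppe) and O(file_record → ¬wear_ppe); every ideal world satisfies ¬file_record or file_record, so in either case ¬wear_ppe holds — hence O(¬wear_ppe).
Premise 8, O(¬countersign_amendment → wear_ppe), contraposes to O(¬wear_ppe → countersign_amendment); with O(¬wear_ppe) we get O(countersign_amendment).
The contrapositive of premise 2 (O(evacuate → ¬countersign_amendment)) is O(countersign_amendment → ¬evacuate), and O(countersign_amendment) is already established, so O(¬evacuate).
Applying K to premise 3 (O(¬evacuate → anonymize_statement)) and O(¬evacuate) yields O(anonymize_statement).
From O(anonymize_statement) and premise 4, O(anonymize_statement → sign_summons), we obtain O(sign_summons).
The contrapositive of premise 7 (O(¬sign_statement → ¬sign_summons)) is O(sign_summons → sign_statement), and O(sign_summons) is already established, so O(sign_statement).
Yet premise 10 states O(¬sign_statement).
We now have both O(sign_statement) and O(¬sign_statement) — sign_statement is simultaneously obligatory and forbidden, violating the D-axiom.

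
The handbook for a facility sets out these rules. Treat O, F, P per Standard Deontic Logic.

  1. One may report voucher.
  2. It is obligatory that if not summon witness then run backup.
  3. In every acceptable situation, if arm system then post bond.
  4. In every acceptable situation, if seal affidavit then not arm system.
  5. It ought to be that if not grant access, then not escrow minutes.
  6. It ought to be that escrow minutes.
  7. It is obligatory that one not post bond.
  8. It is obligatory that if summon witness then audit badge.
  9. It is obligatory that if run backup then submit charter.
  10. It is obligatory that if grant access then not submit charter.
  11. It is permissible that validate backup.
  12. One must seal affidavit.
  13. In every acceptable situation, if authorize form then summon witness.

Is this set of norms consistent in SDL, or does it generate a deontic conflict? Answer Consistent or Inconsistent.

Premise 3 is O(arm_system → post_bond), but O(arm_system) is not derivable from the premises, so it does not yield O(post_bond).
So O(post_bond) is not derivable, and the apparent clash with O(¬post_bond) does not arise.
A world satisfying every obligation exists (e.g. arm_system=false, audit_badge=true, authorize_form=false, escrow_minutes=true, grant_access=true, post_bond=false, report_voucher=false, run_backup=false, seal_affidavit=true, submit_charter=false, summon_witness=true, validate_backup=false); no atom is both obligatory and forbidden, so the set is consistent.

Consistent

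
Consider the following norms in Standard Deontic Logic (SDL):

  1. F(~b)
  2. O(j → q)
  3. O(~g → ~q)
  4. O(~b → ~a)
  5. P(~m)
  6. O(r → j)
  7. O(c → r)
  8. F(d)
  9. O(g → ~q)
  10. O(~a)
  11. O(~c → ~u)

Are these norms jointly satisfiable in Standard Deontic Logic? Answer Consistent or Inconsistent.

Consistent

Premise 4 is O(~b → ~a); even if O(~a) held, inferring O(~b) would be affirming the consequent — invalid.
So O(~b) is not derivable, and the apparent clash with O(b) does not arise.
A world satisfying every obligation exists (e.g. a=false, b=true, c=false, d=false, g=false, j=false, m=false, q=false, r=false, u=false); no atom is both obligatory and forbidden, so the set is consistent.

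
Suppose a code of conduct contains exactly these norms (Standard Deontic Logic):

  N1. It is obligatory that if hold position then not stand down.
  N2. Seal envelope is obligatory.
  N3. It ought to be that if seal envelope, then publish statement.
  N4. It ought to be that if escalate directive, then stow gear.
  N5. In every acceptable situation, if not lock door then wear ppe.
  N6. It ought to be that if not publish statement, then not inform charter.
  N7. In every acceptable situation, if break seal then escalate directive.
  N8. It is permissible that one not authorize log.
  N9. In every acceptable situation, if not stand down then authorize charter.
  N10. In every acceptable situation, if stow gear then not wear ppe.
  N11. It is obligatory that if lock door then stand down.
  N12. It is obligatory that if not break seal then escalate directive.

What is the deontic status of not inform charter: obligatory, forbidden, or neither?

Neither

Premise 6 is O(¬publish_statement → ¬inform_charter), but O(¬publish_statement) is not derivable from the premises, so it does not yield O(¬inform_charter).
No premise or chain of K-axiom applications forces O(¬inform_charter), and none forces O(inform_charter). So ¬inform_charter is neither obligatory nor forbidden under these norms.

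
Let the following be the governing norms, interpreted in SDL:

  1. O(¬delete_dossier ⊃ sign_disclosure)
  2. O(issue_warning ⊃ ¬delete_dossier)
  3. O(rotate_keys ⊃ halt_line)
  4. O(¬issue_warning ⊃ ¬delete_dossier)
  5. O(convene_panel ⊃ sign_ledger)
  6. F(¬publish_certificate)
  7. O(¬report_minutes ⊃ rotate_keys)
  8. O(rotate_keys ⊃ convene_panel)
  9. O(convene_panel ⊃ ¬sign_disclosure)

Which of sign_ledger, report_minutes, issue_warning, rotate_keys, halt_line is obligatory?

Premises 4 and 2 cover both cases: O(¬issue_warning ⊃ ¬delete_dossier) and O(issue_warning ⊃ ¬delete_dossier). Since ¬issue_warning ∨ issue_warning is a tautology, O(¬delete_dossier) follows.
Applying K to premise 1 (O(¬delete_dossier ⊃ sign_disclosure)) and O(¬delete_dossier) yields O(sign_disclosure).
Premise 9, O(convene_panel ⊃ ¬sign_disclosure), contraposes to O(sign_disclosure ⊃ ¬convene_panel); with O(sign_disclosure) we get O(¬convene_panel).
The contrapositive of premise 8 (O(rotate_keys ⊃ convene_panel)) is O(¬convene_panel ⊃ ¬rotate_keys), and O(¬convene_panel) is already established, so O(¬rotate_keys).
Premise 7, O(¬report_minutes ⊃ rotate_keys), contraposes to O(¬rotate_keys ⊃ report_minutes); with O(¬rotate_keys) we get O(report_minutes).
So O(report_minutes) holds — report_minutes is obligatory. None of the other listed options is made obligatory by any chain of premises.

report_minutes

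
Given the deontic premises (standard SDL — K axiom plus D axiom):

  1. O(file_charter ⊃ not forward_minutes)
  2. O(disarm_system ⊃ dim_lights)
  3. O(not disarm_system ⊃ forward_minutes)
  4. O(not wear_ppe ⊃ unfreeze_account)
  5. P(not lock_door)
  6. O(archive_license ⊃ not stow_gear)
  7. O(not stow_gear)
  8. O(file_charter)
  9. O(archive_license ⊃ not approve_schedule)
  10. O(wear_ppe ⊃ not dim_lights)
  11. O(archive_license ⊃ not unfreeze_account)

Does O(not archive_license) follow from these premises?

Yes

Premise 8 states O(file_charter) outright.
Premise 1 is O(file_charter ⊃ not forward_minutes); since O(file_charter), deontic closure gives O(not forward_minutes).
Premise 3, O(not disarm_system ⊃ forward_minutes), contraposes to O(not forward_minutes ⊃ disarm_system); with O(not forward_minutes) we get O(disarm_system).
From O(disarm_system) and premise 2, O(disarm_system ⊃ dim_lights), we obtain O(dim_lights).
The contrapositive of premise 10 (O(wear_ppe ⊃ not dim_lights)) is O(dim_lights ⊃ not wear_ppe), and O(dim_lights) is already established, so O(not wear_ppe).
With premise 4, O(not wear_ppe ⊃ unfreeze_account), the K-axiom yields O(unfreeze_account).
Premise 11, O(archive_license ⊃ not unfreeze_account), contraposes to O(unfreeze_account ⊃ not archive_license); with O(unfreeze_account) we get O(not archive_license).
Premises 5, 6, 7, 9 do not contribute to this derivation.
So O(not archive_license) follows.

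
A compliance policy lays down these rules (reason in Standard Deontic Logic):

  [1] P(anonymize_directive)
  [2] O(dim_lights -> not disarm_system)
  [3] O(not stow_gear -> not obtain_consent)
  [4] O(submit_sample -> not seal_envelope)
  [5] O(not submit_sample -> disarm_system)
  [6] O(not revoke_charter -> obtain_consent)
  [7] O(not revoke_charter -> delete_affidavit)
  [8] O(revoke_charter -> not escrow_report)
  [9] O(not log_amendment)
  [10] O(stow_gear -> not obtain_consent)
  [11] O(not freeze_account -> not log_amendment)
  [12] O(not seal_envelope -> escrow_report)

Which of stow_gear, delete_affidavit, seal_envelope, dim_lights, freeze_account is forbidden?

dim_lights

Premises 3 and 10 cover both cases: O(not stow_gear -> not obtain_consent) and O(stow_gear -> not obtain_consent). Since not stow_gear ∨ stow_gear is a tautology, O(not obtain_consent) follows.
Premise 6 is O(not revoke_charter -> obtain_consent); contrapositively O(not obtain_consent -> revoke_charter). Since O(not obtain_consent) holds, K gives O(revoke_charter).
With premise 8, O(revoke_charter -> not escrow_report), the K-axiom yields O(not escrow_report).
Premise 12 is O(not seal_envelope -> escrow_report); contrapositively O(not escrow_report -> seal_envelope). Since O(not escrow_report) holds, K gives O(seal_envelope).
Premise 4 is O(submit_sample -> not seal_envelope); contrapositively O(seal_envelope -> not submit_sample). Since O(seal_envelope) holds, K gives O(not submit_sample).
Applying K to premise 5 (O(not submit_sample -> disarm_system)) and O(not submit_sample) yields O(disarm_system).
The contrapositive of premise 2 (O(dim_lights -> not disarm_system)) is O(disarm_system -> not dim_lights), and O(disarm_system) is already established, so O(not dim_lights).
So O(not dim_lights) holds, i.e. dim_lights is forbidden. None of the other listed options is forbidden under the premises.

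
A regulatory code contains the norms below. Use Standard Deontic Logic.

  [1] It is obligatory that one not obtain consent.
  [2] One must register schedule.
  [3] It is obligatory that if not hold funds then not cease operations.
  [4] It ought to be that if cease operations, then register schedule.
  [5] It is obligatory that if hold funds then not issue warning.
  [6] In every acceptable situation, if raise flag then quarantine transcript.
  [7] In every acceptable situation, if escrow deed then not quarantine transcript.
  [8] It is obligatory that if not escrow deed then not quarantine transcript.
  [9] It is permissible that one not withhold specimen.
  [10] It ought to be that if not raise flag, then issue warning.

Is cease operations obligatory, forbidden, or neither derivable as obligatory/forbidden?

By case analysis on ¬escrow_deed: premise 8 gives O(¬escrow_deed → ¬quarantine_transcript) and premise 7 gives O(escrow_deed → ¬quarantine_transcript), so O(¬quarantine_transcript) either way.
The contrapositive of premise 6 (O(raise_flag → quarantine_transcript)) is O(¬quarantine_transcript → ¬raise_flag), and O(¬quarantine_transcript) is already established, so O(¬raise_flag).
From O(¬raise_flag) and premise 10, O(¬raise_flag → issue_warning), we obtain O(issue_warning).
Premise 5, O(hold_funds → ¬issue_warning), contraposes to O(issue_warning → ¬hold_funds); with O(issue_warning) we get O(¬hold_funds).
From O(¬hold_funds) and premise 3, O(¬hold_funds → ¬cease_operations), we obtain O(¬cease_operations).
Premises 1, 2, 4, 9 do not contribute to this derivation.
Thus O(¬cease_operations), which is F(cease_operations): cease_operations is forbidden.

Forbidden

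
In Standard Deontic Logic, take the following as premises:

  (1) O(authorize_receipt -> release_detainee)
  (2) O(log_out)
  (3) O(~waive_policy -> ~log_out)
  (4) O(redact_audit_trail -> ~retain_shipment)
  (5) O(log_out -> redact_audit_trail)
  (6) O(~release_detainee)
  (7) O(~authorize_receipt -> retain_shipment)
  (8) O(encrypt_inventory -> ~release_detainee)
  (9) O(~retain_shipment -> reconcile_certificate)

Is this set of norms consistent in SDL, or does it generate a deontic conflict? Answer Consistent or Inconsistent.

From premise 6 we have O(~release_detainee).
The contrapositive of premise 1 (O(authorize_receipt -> release_detainee)) is O(~release_detainee -> ~authorize_receipt), and O(~release_detainee) is already established, so O(~authorize_receipt).
With premise 7, O(~authorize_receipt -> retain_shipment), the K-axiom yields O(retain_shipment).
The contrapositive of premise 4 (O(redact_audit_trail -> ~retain_shipment)) is O(retain_shipment -> ~redact_audit_trail), and O(retain_shipment) is already established, so O(~redact_audit_trail).
The contrapositive of premise 5 (O(log_out -> redact_audit_trail)) is O(~redact_audit_trail -> ~log_out), and O(~redact_audit_trail) is already established, so O(~log_out).
Yet premise 2 states O(log_out).
We now have both O(~log_out) and O(log_out) — log_out is simultaneously obligatory and forbidden, violating the D-axiom.

Inconsistent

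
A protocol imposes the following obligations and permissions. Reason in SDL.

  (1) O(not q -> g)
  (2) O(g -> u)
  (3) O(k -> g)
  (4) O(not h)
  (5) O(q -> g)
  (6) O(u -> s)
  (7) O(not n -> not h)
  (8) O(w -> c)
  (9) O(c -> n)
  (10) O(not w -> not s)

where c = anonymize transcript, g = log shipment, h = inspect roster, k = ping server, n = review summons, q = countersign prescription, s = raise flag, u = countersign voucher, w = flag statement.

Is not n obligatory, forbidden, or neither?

Forbidden

By case analysis on q: premise 5 gives O(q -> g) and premise 1 gives O(not q -> g), so O(g) either way.
With premise 2, O(g -> u), the K-axiom yields O(u).
Applying K to premise 6 (O(u -> s)) and O(u) yields O(s).
Premise 10 is O(not w -> not s); contrapositively O(s -> w). Since O(s) holds, K gives O(w).
With premise 8, O(w -> c), the K-axiom yields O(c).
From O(c) and premise 9, O(c -> n), we obtain O(n).
Premises 3, 4, 7 do not contribute to this derivation.
Thus O(n), which is F(not n): not n is forbidden.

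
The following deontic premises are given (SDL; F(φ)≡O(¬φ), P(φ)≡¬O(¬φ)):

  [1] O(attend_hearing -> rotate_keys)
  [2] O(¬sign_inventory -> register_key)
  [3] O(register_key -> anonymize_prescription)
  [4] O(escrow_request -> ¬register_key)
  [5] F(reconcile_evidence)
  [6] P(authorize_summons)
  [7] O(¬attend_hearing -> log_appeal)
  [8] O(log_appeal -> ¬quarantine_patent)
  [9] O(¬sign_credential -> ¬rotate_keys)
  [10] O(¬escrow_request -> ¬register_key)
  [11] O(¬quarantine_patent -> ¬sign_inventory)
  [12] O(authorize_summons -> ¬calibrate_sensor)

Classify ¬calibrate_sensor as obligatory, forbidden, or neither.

Neither

Premise 12 is O(authorize_summons -> ¬calibrate_sensor), but O(authorize_summons) is not derivable from the premises (the permission P(authorize_summons) asserts only ¬O(¬authorize_summons), not O(authorize_summons)), so it does not yield O(¬calibrate_sensor).
No premise or chain of K-axiom applications forces O(¬calibrate_sensor), and none forces O(calibrate_sensor). So ¬calibrate_sensor is neither obligatory nor forbidden under these norms.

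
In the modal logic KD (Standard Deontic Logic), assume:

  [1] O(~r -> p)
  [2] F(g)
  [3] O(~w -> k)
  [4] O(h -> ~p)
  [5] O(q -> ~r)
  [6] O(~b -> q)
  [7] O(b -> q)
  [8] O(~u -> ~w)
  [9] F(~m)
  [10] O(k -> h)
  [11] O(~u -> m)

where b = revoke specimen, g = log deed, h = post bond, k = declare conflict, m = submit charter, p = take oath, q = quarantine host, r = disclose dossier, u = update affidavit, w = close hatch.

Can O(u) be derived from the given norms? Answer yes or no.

Yes

By case analysis on b: premise 7 gives O(b -> q) and premise 6 gives O(~b -> q), so O(q) either way.
From O(q) and premise 5, O(q -> ~r), we obtain O(~r).
Applying K to premise 1 (O(~r -> p)) and O(~r) yields O(p).
Premise 4 is O(h -> ~p); contrapositively O(p -> ~h). Since O(p) holds, K gives O(~h).
Premise 10 is O(k -> h); contrapositively O(~h -> ~k). Since O(~h) holds, K gives O(~k).
Premise 3 is O(~w -> k); contrapositively O(~k -> w). Since O(~k) holds, K gives O(w).
The contrapositive of premise 8 (O(~u -> ~w)) is O(w -> u), and O(w) is already established, so O(u).
Premises 2, 9, 11 do not contribute to this derivation.
So O(u) follows.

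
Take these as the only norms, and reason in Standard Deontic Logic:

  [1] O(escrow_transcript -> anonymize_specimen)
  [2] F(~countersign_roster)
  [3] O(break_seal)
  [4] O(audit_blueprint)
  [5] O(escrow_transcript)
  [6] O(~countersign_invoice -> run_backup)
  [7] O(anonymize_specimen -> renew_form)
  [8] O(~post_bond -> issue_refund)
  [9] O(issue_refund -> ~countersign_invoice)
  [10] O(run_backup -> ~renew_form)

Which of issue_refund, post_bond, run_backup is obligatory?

post_bond

Premise 5 gives O(escrow_transcript).
From O(escrow_transcript) and premise 1, O(escrow_transcript -> anonymize_specimen), we obtain O(anonymize_specimen).
With premise 7, O(anonymize_specimen -> renew_form), the K-axiom yields O(renew_form).
Premise 10, O(run_backup -> ~renew_form), contraposes to O(renew_form -> ~run_backup); with O(renew_form) we get O(~run_backup).
Premise 6 is O(~countersign_invoice -> run_backup); contrapositively O(~run_backup -> countersign_invoice). Since O(~run_backup) holds, K gives O(countersign_invoice).
Premise 9, O(issue_refund -> ~countersign_invoice), contraposes to O(countersign_invoice -> ~issue_refund); with O(countersign_invoice) we get O(~issue_refund).
Premise 8 is O(~post_bond -> issue_refund); contrapositively O(~issue_refund -> post_bond). Since O(~issue_refund) holds, K gives O(post_bond).
So O(post_bond) holds — post_bond is obligatory. None of the other listed options is made obligatory by any chain of premises.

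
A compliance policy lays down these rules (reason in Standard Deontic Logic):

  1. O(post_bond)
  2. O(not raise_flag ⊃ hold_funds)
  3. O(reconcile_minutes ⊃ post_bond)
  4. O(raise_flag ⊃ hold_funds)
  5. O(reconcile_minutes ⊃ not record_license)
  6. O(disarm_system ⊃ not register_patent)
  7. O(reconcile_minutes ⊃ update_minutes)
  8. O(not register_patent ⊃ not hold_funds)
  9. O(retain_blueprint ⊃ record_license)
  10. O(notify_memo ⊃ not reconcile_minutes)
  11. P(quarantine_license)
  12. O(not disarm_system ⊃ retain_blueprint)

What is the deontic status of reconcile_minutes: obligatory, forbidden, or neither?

Forbidden

Premises 4 and 2 cover both cases: O(raise_flag ⊃ hold_funds) and O(not raise_flag ⊃ hold_funds). Since raise_flag ∨ not raise_flag is a tautology, O(hold_funds) follows.
The contrapositive of premise 8 (O(not register_patent ⊃ not hold_funds)) is O(hold_funds ⊃ register_patent), and O(hold_funds) is already established, so O(register_patent).
The contrapositive of premise 6 (O(disarm_system ⊃ not register_patent)) is O(register_patent ⊃ not disarm_system), and O(register_patent) is already established, so O(not disarm_system).
From O(not disarm_system) and premise 12, O(not disarm_system ⊃ retain_blueprint), we obtain O(retain_blueprint).
Premise 9 is O(retain_blueprint ⊃ record_license); since O(retain_blueprint), deontic closure gives O(record_license).
Premise 5 is O(reconcile_minutes ⊃ not record_license); contrapositively O(record_license ⊃ not reconcile_minutes). Since O(record_license) holds, K gives O(not reconcile_minutes).
Premises 1, 3, 7, 10, 11 do not contribute to this derivation.
Thus O(not reconcile_minutes), which is F(reconcile_minutes): reconcile_minutes is forbidden.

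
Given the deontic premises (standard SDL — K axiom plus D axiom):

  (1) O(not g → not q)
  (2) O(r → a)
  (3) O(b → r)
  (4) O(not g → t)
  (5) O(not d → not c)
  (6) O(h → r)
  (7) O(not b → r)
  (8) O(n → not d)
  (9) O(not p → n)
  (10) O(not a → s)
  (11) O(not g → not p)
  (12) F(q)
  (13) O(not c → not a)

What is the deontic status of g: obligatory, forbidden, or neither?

By case analysis on b: premise 3 gives O(b → r) and premise 7 gives O(not b → r), so O(r) either way.
From O(r) and premise 2, O(r → a), we obtain O(a).
Premise 13 is O(not c → not a); contrapositively O(a → c). Since O(a) holds, K gives O(c).
The contrapositive of premise 5 (O(not d → not c)) is O(c → d), and O(c) is already established, so O(d).
The contrapositive of premise 8 (O(n → not d)) is O(d → not n), and O(d) is already established, so O(not n).
The contrapositive of premise 9 (O(not p → n)) is O(not n → p), and O(not n) is already established, so O(p).
The contrapositive of premise 11 (O(not g → not p)) is O(p → g), and O(p) is already established, so O(g).
Premises 1, 4, 6, 10, 12 do not contribute to this derivation.
Hence g is obligatory.

Obligatory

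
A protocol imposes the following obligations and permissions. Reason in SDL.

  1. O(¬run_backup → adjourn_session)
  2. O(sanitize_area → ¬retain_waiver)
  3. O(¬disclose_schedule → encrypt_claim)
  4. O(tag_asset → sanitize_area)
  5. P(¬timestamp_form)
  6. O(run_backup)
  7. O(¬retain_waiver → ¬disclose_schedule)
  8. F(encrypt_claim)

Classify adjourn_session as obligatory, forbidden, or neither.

Neither

Premise 1 is O(¬run_backup → adjourn_session), but O(¬run_backup) is not derivable from the premises, so it does not yield O(adjourn_session).
No premise or chain of K-axiom applications forces O(adjourn_session), and none forces O(¬adjourn_session). So adjourn_session is neither obligatory nor forbidden under these norms.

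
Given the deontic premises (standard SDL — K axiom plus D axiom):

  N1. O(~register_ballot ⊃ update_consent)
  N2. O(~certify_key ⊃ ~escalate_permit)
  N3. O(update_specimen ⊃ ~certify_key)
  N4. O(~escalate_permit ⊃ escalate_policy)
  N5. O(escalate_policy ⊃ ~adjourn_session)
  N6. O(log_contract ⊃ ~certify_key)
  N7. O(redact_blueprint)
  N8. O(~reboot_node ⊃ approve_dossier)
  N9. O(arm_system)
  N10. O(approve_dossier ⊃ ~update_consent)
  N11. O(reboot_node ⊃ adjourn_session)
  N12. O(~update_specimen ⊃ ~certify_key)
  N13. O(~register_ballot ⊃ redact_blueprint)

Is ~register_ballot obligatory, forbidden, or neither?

Premises 3 and 12 cover both cases: O(update_specimen ⊃ ~certify_key) and O(~update_specimen ⊃ ~certify_key). Since update_specimen ∨ ~update_specimen is a tautology, O(~certify_key) follows.
From O(~certify_key) and premise 2, O(~certify_key ⊃ ~escalate_permit), we obtain O(~escalate_permit).
From O(~escalate_permit) and premise 4, O(~escalate_permit ⊃ escalate_policy), we obtain O(escalate_policy).
With premise 5, O(escalate_policy ⊃ ~adjourn_session), the K-axiom yields O(~adjourn_session).
Premise 11 is O(reboot_node ⊃ adjourn_session); contrapositively O(~adjourn_session ⊃ ~reboot_node). Since O(~adjourn_session) holds, K gives O(~reboot_node).
From O(~reboot_node) and premise 8, O(~reboot_node ⊃ approve_dossier), we obtain O(approve_dossier).
From O(approve_dossier) and premise 10, O(approve_dossier ⊃ ~update_consent), we obtain O(~update_consent).
Premise 1, O(~register_ballot ⊃ update_consent), contraposes to O(~update_consent ⊃ register_ballot); with O(~update_consent) we get O(register_ballot).
Premises 6, 7, 9, 13 do not contribute to this derivation.
Thus O(register_ballot), which is F(~register_ballot): ~register_ballot is forbidden.

Forbidden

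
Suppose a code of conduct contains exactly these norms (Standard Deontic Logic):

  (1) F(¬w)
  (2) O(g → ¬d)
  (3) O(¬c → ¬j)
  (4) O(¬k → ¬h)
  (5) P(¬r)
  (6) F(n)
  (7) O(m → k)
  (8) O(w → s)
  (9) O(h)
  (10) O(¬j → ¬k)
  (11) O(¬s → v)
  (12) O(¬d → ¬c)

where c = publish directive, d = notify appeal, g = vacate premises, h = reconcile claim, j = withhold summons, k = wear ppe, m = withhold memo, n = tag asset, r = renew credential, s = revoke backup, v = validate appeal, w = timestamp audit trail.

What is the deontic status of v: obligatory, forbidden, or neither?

Neither

Premise 11 is O(¬s → v), but O(¬s) is not derivable from the premises, so it does not yield O(v).
No premise or chain of K-axiom applications forces O(v), and none forces O(¬v). So v is neither obligatory nor forbidden under these norms.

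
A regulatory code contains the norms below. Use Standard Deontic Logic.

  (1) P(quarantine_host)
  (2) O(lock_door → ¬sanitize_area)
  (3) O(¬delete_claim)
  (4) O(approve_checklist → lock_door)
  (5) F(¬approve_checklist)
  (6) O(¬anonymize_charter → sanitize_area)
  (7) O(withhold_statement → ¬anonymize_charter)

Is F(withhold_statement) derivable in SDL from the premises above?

Yes

Premise 5, F(¬approve_checklist), is equivalent to O(approve_checklist).
Premise 4 is O(approve_checklist → lock_door); since O(approve_checklist), deontic closure gives O(lock_door).
With premise 2, O(lock_door → ¬sanitize_area), the K-axiom yields O(¬sanitize_area).
Premise 6, O(¬anonymize_charter → sanitize_area), contraposes to O(¬sanitize_area → anonymize_charter); with O(¬sanitize_area) we get O(anonymize_charter).
The contrapositive of premise 7 (O(withhold_statement → ¬anonymize_charter)) is O(anonymize_charter → ¬withhold_statement), and O(anonymize_charter) is already established, so O(¬withhold_statement).
Premises 1, 3 do not contribute to this derivation.
So O(¬withhold_statement) holds, i.e. F(withhold_statement). The claim follows.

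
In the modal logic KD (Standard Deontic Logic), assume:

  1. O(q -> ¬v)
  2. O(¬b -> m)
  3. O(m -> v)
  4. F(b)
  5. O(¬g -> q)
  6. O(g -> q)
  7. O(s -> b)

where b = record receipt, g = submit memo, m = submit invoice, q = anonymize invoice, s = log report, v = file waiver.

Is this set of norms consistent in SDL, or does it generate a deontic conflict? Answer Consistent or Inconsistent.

By case analysis on ¬g: premise 5 gives O(¬g -> q) and premise 6 gives O(g -> q), so O(q) either way.
From O(q) and premise 1, O(q -> ¬v), we obtain O(¬v).
Premise 3, O(m -> v), contraposes to O(¬v -> ¬m); with O(¬v) we get O(¬m).
Premise 2 is O(¬b -> m); contrapositively O(¬m -> b). Since O(¬m) holds, K gives O(b).
However, F(b) at premise 4 amounts to O(¬b).
We now have both O(b) and O(¬b) — b is simultaneously obligatory and forbidden, violating the D-axiom.

Inconsistent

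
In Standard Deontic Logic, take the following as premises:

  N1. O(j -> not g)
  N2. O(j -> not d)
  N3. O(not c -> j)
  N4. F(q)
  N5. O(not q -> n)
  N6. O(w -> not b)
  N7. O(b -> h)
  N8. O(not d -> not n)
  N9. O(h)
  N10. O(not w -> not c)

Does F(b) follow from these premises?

Premise 4 is F(q), i.e. O(not q).
Applying K to premise 5 (O(not q -> n)) and O(not q) yields O(n).
The contrapositive of premise 8 (O(not d -> not n)) is O(n -> d), and O(n) is already established, so O(d).
Premise 2 is O(j -> not d); contrapositively O(d -> not j). Since O(d) holds, K gives O(not j).
Premise 3 is O(not c -> j); contrapositively O(not j -> c). Since O(not j) holds, K gives O(c).
Premise 10, O(not w -> not c), contraposes to O(c -> w); with O(c) we get O(w).
Applying K to premise 6 (O(w -> not b)) and O(w) yields O(not b).
Premises 1, 7, 9 do not contribute to this derivation.
So O(not b) holds, i.e. F(b). The claim follows.

Yes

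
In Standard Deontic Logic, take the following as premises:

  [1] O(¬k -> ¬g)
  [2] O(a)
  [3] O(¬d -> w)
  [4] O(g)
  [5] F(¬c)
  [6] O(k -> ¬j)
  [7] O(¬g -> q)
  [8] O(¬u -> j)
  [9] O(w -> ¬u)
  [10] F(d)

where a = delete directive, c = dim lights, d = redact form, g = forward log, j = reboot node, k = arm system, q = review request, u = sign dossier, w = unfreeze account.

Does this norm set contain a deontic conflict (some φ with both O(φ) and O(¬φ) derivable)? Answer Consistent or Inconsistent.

Inconsistent

Premise 4 states O(g) outright.
Premise 1 is O(¬k -> ¬g); contrapositively O(g -> k). Since O(g) holds, K gives O(k).
Premise 6 is O(k -> ¬j); since O(k), deontic closure gives O(¬j).
The contrapositive of premise 8 (O(¬u -> j)) is O(¬j -> u), and O(¬j) is already established, so O(u).
Premise 9, O(w -> ¬u), contraposes to O(u -> ¬w); with O(u) we get O(¬w).
Premise 3 is O(¬d -> w); contrapositively O(¬w -> d). Since O(¬w) holds, K gives O(d).
However, F(d) at premise 10 amounts to O(¬d).
We now have both O(d) and O(¬d) — d is simultaneously obligatory and forbidden, violating the D-axiom.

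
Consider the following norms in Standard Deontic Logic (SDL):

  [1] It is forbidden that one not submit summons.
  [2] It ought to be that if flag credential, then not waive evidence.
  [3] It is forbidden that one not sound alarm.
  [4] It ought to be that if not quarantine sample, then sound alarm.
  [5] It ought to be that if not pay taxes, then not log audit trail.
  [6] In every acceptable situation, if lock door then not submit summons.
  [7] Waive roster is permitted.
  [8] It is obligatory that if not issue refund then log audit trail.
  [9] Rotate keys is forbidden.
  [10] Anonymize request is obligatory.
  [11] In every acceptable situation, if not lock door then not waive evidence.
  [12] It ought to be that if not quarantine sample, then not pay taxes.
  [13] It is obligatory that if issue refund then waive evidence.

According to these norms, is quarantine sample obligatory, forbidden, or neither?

Obligatory

F(¬submit_summons) at premise 1 means O(submit_summons).
The contrapositive of premise 6 (O(lock_door → ¬submit_summons)) is O(submit_summons → ¬lock_door), and O(submit_summons) is already established, so O(¬lock_door).
Applying K to premise 11 (O(¬lock_door → ¬waive_evidence)) and O(¬lock_door) yields O(¬waive_evidence).
Premise 13, O(issue_refund → waive_evidence), contraposes to O(¬waive_evidence → ¬issue_refund); with O(¬waive_evidence) we get O(¬issue_refund).
Applying K to premise 8 (O(¬issue_refund → log_audit_trail)) and O(¬issue_refund) yields O(log_audit_trail).
The contrapositive of premise 5 (O(¬pay_taxes → ¬log_audit_trail)) is O(log_audit_trail → pay_taxes), and O(log_audit_trail) is already established, so O(pay_taxes).
Premise 12 is O(¬quarantine_sample → ¬pay_taxes); contrapositively O(pay_taxes → quarantine_sample). Since O(pay_taxes) holds, K gives O(quarantine_sample).
Premises 2, 3, 4, 7, 9, 10 do not contribute to this derivation.
Hence quarantine_sample is obligatory.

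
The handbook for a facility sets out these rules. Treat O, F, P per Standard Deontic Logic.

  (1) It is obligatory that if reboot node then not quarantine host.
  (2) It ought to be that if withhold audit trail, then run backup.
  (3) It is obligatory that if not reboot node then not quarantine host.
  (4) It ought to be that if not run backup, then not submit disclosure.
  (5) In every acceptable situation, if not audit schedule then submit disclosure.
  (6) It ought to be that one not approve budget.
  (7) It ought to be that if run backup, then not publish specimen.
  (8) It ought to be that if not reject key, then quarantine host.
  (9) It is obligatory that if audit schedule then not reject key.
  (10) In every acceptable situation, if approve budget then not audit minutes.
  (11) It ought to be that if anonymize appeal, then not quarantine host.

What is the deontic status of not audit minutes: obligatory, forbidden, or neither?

Premise 10 is O(approve_budget → ¬audit_minutes), but O(approve_budget) is not derivable from the premises, so it does not yield O(¬audit_minutes).
No premise or chain of K-axiom applications forces O(¬audit_minutes), and none forces O(audit_minutes). So ¬audit_minutes is neither obligatory nor forbidden under these norms.

Neither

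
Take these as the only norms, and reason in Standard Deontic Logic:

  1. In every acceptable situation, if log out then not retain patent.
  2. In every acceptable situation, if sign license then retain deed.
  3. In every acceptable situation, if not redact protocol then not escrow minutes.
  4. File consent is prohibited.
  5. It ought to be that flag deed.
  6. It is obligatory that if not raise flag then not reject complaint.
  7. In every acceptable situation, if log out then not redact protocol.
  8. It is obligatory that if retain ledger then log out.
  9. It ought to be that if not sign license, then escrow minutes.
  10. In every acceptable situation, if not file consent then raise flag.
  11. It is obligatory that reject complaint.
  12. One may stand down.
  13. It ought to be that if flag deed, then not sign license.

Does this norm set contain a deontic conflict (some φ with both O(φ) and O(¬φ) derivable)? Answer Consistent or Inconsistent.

Premise 6 is O(¬raise_flag → ¬reject_complaint), but O(¬raise_flag) is not derivable from the premises, so it does not yield O(¬reject_complaint).
So O(¬reject_complaint) is not derivable, and the apparent clash with O(reject_complaint) does not arise.
A world satisfying every obligation exists (e.g. escrow_minutes=true, file_consent=false, flag_deed=true, log_out=false, raise_flag=true, redact_protocol=true, reject_complaint=true, retain_deed=false, retain_ledger=false, retain_patent=false, sign_license=false, stand_down=false); no atom is both obligatory and forbidden, so the set is consistent.

Consistent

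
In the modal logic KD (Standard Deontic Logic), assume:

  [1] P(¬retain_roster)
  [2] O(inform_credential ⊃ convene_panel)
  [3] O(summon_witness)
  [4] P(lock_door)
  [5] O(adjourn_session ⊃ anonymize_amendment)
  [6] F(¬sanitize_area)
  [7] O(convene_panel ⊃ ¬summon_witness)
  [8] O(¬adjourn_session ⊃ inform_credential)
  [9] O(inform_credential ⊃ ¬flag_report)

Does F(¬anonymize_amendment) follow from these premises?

Yes

Premise 3 gives O(summon_witness).
The contrapositive of premise 7 (O(convene_panel ⊃ ¬summon_witness)) is O(summon_witness ⊃ ¬convene_panel), and O(summon_witness) is already established, so O(¬convene_panel).
Premise 2, O(inform_credential ⊃ convene_panel), contraposes to O(¬convene_panel ⊃ ¬inform_credential); with O(¬convene_panel) we get O(¬inform_credential).
Premise 8, O(¬adjourn_session ⊃ inform_credential), contraposes to O(¬inform_credential ⊃ adjourn_session); with O(¬inform_credential) we get O(adjourn_session).
Applying K to premise 5 (O(adjourn_session ⊃ anonymize_amendment)) and O(adjourn_session) yields O(anonymize_amendment).
Premises 1, 4, 6, 9 do not contribute to this derivation.
So O(anonymize_amendment) holds, i.e. F(¬anonymize_amendment). The claim follows.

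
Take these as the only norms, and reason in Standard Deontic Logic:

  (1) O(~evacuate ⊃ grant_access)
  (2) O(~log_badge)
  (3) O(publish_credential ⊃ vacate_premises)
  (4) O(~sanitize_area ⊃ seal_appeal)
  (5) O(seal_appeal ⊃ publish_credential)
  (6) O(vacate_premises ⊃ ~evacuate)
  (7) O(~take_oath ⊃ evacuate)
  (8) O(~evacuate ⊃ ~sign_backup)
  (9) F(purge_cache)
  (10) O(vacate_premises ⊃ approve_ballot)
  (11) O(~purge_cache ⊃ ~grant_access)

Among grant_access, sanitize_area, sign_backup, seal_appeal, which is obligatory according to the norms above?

Premise 9, F(purge_cache), is equivalent to O(~purge_cache).
Premise 11 is O(~purge_cache ⊃ ~grant_access); since O(~purge_cache), deontic closure gives O(~grant_access).
Premise 1 is O(~evacuate ⊃ grant_access); contrapositively O(~grant_access ⊃ evacuate). Since O(~grant_access) holds, K gives O(evacuate).
The contrapositive of premise 6 (O(vacate_premises ⊃ ~evacuate)) is O(evacuate ⊃ ~vacate_premises), and O(evacuate) is already established, so O(~vacate_premises).
Premise 3 is O(publish_credential ⊃ vacate_premises); contrapositively O(~vacate_premises ⊃ ~publish_credential). Since O(~vacate_premises) holds, K gives O(~publish_credential).
The contrapositive of premise 5 (O(seal_appeal ⊃ publish_credential)) is O(~publish_credential ⊃ ~seal_appeal), and O(~publish_credential) is already established, so O(~seal_appeal).
Premise 4 is O(~sanitize_area ⊃ seal_appeal); contrapositively O(~seal_appeal ⊃ sanitize_area). Since O(~seal_appeal) holds, K gives O(sanitize_area).
So O(sanitize_area) holds — sanitize_area is obligatory. None of the other listed options is made obligatory by any chain of premises.

sanitize_area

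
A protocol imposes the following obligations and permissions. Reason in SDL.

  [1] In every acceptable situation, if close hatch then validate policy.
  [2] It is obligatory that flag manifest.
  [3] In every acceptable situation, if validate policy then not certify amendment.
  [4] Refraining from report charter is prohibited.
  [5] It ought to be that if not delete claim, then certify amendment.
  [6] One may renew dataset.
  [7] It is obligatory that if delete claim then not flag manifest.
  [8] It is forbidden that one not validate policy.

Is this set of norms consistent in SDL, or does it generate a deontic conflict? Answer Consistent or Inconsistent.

Premise 8, F(¬validate_policy), is equivalent to O(validate_policy).
Premise 3 is O(validate_policy → ¬certify_amendment); since O(validate_policy), deontic closure gives O(¬certify_amendment).
Premise 5 is O(¬delete_claim → certify_amendment); contrapositively O(¬certify_amendment → delete_claim). Since O(¬certify_amendment) holds, K gives O(delete_claim).
Applying K to premise 7 (O(delete_claim → ¬flag_manifest)) and O(delete_claim) yields O(¬flag_manifest).
Yet premise 2 states O(flag_manifest).
We now have both O(¬flag_manifest) and O(flag_manifest) — flag_manifest is simultaneously obligatory and forbidden, violating the D-axiom.

Inconsistent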